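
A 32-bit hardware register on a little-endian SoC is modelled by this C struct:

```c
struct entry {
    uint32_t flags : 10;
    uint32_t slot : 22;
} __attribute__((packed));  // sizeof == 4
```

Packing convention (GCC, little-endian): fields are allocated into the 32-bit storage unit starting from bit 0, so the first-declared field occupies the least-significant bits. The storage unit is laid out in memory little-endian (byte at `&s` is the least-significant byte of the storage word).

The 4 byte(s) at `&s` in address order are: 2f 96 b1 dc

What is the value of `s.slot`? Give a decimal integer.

[0]=0x2f [1]=0x96 [2]=0xb1 [3]=0xdc (little-endian) → word 0xdcb1962f
flags:10 @ bit 0 → (0xdcb1962f>>0)&0x3ff = 0x22f
slot:22 @ bit 10 → (0xdcb1962f>>10)&0x3fffff = 0x372c65  ←

3615845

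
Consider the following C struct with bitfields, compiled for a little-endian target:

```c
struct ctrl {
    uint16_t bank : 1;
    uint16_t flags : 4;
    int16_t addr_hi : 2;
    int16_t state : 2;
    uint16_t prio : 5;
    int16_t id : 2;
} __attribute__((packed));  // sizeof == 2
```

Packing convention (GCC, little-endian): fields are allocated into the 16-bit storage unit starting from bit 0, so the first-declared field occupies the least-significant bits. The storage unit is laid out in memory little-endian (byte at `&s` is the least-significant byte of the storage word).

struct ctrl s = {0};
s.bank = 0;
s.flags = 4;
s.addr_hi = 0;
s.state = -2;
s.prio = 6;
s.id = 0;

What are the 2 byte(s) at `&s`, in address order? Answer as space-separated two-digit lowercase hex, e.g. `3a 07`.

08 0d

[0+:1] bank=0 & 0x1 = 0x0; word=0x0000
[1+:4] flags=4 & 0xf = 0x4; word=0x0008
[5+:2] addr_hi=0 & 0x3 = 0x0; word=0x0008
[7+:2] state=-2 & 0x3 = 0x2; word=0x0108
[9+:5] prio=6 & 0x1f = 0x6; word=0x0d08
[14+:2] id=0 & 0x3 = 0x0; word=0x0d08
word = 0x0d08 → little-endian bytes:
  [0]=0x08  [1]=0x0d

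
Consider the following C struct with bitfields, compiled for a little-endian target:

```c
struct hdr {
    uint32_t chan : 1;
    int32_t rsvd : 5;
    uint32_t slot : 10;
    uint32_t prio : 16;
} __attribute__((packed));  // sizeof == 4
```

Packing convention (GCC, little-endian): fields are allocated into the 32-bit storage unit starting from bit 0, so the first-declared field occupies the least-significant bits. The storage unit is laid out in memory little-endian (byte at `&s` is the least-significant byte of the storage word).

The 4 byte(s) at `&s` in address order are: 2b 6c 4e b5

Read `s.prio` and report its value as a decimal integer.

46414

[0]=0x2b [1]=0x6c [2]=0x4e [3]=0xb5 (little-endian) → word 0xb54e6c2b
chan:1 @ bit 0 → (0xb54e6c2b>>0)&0x1 = 0x1
rsvd:5 @ bit 1 → (0xb54e6c2b>>1)&0x1f = 0x15
slot:10 @ bit 6 → (0xb54e6c2b>>6)&0x3ff = 0x1b0
prio:16 @ bit 16 → (0xb54e6c2b>>16)&0xffff = 0xb54e  ←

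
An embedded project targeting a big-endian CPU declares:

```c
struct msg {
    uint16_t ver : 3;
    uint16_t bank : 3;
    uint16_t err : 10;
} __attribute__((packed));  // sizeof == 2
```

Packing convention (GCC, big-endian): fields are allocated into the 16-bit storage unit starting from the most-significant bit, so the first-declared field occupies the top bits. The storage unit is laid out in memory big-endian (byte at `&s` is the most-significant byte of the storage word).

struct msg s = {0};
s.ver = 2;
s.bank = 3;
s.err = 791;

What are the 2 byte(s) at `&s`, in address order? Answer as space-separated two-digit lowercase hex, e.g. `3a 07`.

ver:3 = 2 → 0x2 << 13 → word 0x4000
bank:3 = 3 → 0x3 << 10 → word 0x4c00
err:10 = 791 → 0x317 << 0 → word 0x4f17
word = 0x4f17 → big-endian bytes:
  [0]=0x4f  [1]=0x17

4f 17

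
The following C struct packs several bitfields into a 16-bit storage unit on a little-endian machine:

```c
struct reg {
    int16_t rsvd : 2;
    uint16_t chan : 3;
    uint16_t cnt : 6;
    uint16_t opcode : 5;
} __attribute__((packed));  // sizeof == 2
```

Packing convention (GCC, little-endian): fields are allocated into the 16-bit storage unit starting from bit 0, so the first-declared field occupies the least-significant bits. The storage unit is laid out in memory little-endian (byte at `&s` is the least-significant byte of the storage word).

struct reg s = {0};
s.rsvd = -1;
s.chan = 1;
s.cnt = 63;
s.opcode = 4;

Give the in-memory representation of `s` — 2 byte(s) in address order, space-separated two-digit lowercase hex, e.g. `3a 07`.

[0+:2] rsvd=-1 & 0x3 = 0x3; word=0x0003
[2+:3] chan=1 & 0x7 = 0x1; word=0x0007
[5+:6] cnt=63 & 0x3f = 0x3f; word=0x07e7
[11+:5] opcode=4 & 0x1f = 0x4; word=0x27e7
word = 0x27e7 → little-endian bytes:
  [0]=0xe7  [1]=0x27

e7 27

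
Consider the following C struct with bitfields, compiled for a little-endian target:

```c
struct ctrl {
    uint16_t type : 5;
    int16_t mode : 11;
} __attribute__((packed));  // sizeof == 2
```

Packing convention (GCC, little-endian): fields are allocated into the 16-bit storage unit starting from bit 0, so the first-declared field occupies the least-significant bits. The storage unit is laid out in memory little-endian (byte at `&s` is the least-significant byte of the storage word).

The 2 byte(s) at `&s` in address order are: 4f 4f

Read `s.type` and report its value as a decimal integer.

[0]=0x4f [1]=0x4f (little-endian) → word 0x4f4f
type:5 @ bit 0 → (0x4f4f>>0)&0x1f = 0xf  ←
mode:11 @ bit 5 → (0x4f4f>>5)&0x7ff = 0x27a

15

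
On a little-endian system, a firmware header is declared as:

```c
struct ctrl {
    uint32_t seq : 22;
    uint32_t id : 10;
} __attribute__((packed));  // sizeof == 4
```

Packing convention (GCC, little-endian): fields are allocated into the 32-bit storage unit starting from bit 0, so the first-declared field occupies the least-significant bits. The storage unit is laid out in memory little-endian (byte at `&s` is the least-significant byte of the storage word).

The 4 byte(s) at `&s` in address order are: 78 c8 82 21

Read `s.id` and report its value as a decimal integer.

[0]=0x78 [1]=0xc8 [2]=0x82 [3]=0x21 (little-endian) → word 0x2182c878
seq:22 @ bit 0 → (0x2182c878>>0)&0x3fffff = 0x2c878
id:10 @ bit 22 → (0x2182c878>>22)&0x3ff = 0x86  ←

134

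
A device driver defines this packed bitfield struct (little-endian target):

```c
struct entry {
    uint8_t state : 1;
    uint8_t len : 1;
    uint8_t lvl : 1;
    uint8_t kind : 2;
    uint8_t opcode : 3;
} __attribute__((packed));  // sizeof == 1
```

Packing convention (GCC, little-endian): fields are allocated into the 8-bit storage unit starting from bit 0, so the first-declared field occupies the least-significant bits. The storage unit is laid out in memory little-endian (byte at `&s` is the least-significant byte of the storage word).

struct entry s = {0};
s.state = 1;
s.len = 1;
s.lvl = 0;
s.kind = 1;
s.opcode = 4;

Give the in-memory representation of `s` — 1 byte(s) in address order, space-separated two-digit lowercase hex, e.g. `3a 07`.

state (1b) val=1 bits=0x1 at bit 0: 0x01
len (1b) val=1 bits=0x1 at bit 1: 0x03
lvl (1b) val=0 bits=0x0 at bit 2: 0x03
kind (2b) val=1 bits=0x1 at bit 3: 0x0b
opcode (3b) val=4 bits=0x4 at bit 5: 0x8b
word = 0x8b → little-endian bytes:
  [0]=0x8b

8b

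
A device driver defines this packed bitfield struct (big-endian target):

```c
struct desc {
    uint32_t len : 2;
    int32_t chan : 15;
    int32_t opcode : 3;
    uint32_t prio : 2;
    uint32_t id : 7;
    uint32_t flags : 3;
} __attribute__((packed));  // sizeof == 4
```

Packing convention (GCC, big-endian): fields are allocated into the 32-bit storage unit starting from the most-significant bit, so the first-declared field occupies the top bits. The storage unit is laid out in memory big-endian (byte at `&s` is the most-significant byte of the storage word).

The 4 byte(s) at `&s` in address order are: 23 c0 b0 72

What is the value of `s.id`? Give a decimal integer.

14

[0]=0x23 [1]=0xc0 [2]=0xb0 [3]=0x72 (big-endian) → word 0x23c0b072
len [30+:2] = (word>>30) & 0x3 = 0
chan [15+:15] = (word>>15) & 0x7fff = 18305
opcode [12+:3] = (word>>12) & 0x7 = 3
prio [10+:2] = (word>>10) & 0x3 = 0
id [3+:7] = (word>>3) & 0x7f = 14  ←
flags [0+:3] = (word>>0) & 0x7 = 2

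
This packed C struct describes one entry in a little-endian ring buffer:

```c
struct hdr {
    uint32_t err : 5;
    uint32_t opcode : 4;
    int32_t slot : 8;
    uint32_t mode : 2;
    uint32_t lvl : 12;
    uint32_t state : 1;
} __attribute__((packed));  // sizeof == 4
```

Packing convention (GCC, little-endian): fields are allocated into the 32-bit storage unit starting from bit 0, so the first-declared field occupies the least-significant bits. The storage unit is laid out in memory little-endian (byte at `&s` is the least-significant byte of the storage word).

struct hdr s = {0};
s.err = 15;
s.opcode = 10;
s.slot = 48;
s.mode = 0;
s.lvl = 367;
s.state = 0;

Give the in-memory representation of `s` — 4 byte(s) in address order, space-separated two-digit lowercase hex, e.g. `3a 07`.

4f 61 78 0b

err:5 = 15 → 0xf << 0 → word 0x0000000f
opcode:4 = 10 → 0xa << 5 → word 0x0000014f
slot:8 = 48 → 0x30 << 9 → word 0x0000614f
mode:2 = 0 → 0x0 << 17 → word 0x0000614f
lvl:12 = 367 → 0x16f << 19 → word 0x0b78614f
state:1 = 0 → 0x0 << 31 → word 0x0b78614f
word = 0x0b78614f → little-endian bytes:
  [0]=0x4f  [1]=0x61  [2]=0x78  [3]=0x0b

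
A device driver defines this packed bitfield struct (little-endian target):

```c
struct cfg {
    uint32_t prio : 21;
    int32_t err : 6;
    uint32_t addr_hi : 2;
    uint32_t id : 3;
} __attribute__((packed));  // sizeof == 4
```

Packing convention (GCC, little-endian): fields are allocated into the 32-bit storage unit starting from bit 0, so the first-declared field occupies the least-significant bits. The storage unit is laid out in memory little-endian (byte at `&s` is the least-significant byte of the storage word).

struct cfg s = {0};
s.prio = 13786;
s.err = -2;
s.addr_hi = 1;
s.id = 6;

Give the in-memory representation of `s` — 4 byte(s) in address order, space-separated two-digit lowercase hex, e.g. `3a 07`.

prio:21 = 13786 → 0x35da << 0 → word 0x000035da
err:6 = -2 → 0x3e << 21 → word 0x07c035da
addr_hi:2 = 1 → 0x1 << 27 → word 0x0fc035da
id:3 = 6 → 0x6 << 29 → word 0xcfc035da
word = 0xcfc035da → little-endian bytes:
  [0]=0xda  [1]=0x35  [2]=0xc0  [3]=0xcf

da 35 c0 cf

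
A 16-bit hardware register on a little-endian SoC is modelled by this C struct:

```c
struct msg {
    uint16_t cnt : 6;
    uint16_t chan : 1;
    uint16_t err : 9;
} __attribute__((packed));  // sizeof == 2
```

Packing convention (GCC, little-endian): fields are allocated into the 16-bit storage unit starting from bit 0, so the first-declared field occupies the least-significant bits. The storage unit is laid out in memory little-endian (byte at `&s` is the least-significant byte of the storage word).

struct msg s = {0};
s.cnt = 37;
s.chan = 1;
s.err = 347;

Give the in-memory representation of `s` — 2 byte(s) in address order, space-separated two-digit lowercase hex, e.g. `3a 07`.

cnt:6 = 37 → 0x25 << 0 → word 0x0025
chan:1 = 1 → 0x1 << 6 → word 0x0065
err:9 = 347 → 0x15b << 7 → word 0xade5
word = 0xade5 → little-endian bytes:
  [0]=0xe5  [1]=0xad

e5 ad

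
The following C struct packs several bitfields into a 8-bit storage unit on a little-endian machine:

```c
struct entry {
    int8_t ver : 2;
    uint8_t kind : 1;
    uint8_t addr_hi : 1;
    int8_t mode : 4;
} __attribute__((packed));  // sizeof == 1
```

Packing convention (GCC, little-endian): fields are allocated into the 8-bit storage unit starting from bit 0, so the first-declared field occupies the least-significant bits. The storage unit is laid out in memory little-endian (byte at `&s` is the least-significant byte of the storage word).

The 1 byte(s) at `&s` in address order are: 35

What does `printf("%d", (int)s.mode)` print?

[0]=0x35 (little-endian) → word 0x35
ver [0+:2] = (word>>0) & 0x3 = 1
kind [2+:1] = (word>>2) & 0x1 = 1
addr_hi [3+:1] = (word>>3) & 0x1 = 0
mode [4+:4] = (word>>4) & 0xf = 3  ←
mode signed 4b, MSB=0: value = 3

3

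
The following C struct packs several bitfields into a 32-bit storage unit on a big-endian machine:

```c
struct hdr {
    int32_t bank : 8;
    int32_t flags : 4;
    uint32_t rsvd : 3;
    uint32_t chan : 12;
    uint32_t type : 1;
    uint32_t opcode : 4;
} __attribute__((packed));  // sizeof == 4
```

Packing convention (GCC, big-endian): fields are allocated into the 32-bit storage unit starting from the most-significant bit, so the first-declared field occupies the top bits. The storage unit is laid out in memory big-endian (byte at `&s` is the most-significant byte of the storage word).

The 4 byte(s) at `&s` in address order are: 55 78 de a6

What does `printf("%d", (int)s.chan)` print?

[0]=0x55 [1]=0x78 [2]=0xde [3]=0xa6 (big-endian) → word 0x5578dea6
bank:8 @ bit 24 → (0x5578dea6>>24)&0xff = 0x55
flags:4 @ bit 20 → (0x5578dea6>>20)&0xf = 0x7
rsvd:3 @ bit 17 → (0x5578dea6>>17)&0x7 = 0x4
chan:12 @ bit 5 → (0x5578dea6>>5)&0xfff = 0x6f5  ←
type:1 @ bit 4 → (0x5578dea6>>4)&0x1 = 0x0
opcode:4 @ bit 0 → (0x5578dea6>>0)&0xf = 0x6

1781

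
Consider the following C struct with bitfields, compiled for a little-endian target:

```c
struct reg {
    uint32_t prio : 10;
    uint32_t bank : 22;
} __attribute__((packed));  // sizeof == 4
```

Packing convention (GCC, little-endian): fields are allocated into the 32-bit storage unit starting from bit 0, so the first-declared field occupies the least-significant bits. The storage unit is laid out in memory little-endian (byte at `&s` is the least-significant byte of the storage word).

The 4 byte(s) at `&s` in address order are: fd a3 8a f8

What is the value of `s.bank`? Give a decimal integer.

4072104

[0]=0xfd [1]=0xa3 [2]=0x8a [3]=0xf8 (little-endian) → word 0xf88aa3fd
prio:10 @ bit 0 → (0xf88aa3fd>>0)&0x3ff = 0x3fd
bank:22 @ bit 10 → (0xf88aa3fd>>10)&0x3fffff = 0x3e22a8  ←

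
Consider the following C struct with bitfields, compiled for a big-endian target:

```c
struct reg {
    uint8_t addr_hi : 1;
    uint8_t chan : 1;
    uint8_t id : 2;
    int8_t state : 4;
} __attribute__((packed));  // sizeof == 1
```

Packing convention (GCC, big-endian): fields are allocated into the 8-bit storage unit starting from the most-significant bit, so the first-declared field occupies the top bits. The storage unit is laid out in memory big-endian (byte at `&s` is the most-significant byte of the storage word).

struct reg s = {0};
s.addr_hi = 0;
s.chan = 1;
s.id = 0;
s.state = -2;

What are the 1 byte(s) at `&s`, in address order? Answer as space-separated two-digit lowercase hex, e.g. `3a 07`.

[7+:1] addr_hi=0 & 0x1 = 0x0; word=0x00
[6+:1] chan=1 & 0x1 = 0x1; word=0x40
[4+:2] id=0 & 0x3 = 0x0; word=0x40
[0+:4] state=-2 & 0xf = 0xe; word=0x4e
word = 0x4e → big-endian bytes:
  [0]=0x4e

4e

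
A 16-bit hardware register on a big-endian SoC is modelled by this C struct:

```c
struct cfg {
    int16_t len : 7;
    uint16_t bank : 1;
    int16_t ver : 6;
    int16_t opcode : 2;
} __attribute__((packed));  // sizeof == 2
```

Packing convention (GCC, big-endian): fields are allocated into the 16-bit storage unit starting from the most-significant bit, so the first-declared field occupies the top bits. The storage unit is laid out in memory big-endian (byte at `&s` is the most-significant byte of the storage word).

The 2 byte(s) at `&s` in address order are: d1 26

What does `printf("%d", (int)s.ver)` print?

9

[0]=0xd1 [1]=0x26 (big-endian) → word 0xd126
len [9+:7] = (word>>9) & 0x7f = 104
bank [8+:1] = (word>>8) & 0x1 = 1
ver [2+:6] = (word>>2) & 0x3f = 9  ←
opcode [0+:2] = (word>>0) & 0x3 = 2
ver signed 6b, MSB=0: value = 9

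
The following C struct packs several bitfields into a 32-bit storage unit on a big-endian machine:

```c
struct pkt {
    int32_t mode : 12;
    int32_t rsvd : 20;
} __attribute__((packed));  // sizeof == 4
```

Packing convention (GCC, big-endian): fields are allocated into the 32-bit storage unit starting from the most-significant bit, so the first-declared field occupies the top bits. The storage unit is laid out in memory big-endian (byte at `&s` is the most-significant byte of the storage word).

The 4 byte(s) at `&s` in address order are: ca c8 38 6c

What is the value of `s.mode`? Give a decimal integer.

[0]=0xca [1]=0xc8 [2]=0x38 [3]=0x6c (big-endian) → word 0xcac8386c
mode:12 @ bit 20 → (0xcac8386c>>20)&0xfff = 0xcac  ←
rsvd:20 @ bit 0 → (0xcac8386c>>0)&0xfffff = 0x8386c
mode signed 12b, MSB=1: 3244 - 4096 = -852

-852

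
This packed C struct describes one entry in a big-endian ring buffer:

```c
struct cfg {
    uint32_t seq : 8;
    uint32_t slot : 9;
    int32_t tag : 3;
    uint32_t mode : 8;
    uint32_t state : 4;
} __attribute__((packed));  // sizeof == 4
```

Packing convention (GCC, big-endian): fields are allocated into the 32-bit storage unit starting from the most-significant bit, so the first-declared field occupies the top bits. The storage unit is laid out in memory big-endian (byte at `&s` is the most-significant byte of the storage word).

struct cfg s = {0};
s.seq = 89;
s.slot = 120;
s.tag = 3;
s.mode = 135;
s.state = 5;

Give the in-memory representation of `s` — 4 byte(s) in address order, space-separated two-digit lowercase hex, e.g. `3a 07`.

[24+:8] seq=89 & 0xff = 0x59; word=0x59000000
[15+:9] slot=120 & 0x1ff = 0x78; word=0x593c0000
[12+:3] tag=3 & 0x7 = 0x3; word=0x593c3000
[4+:8] mode=135 & 0xff = 0x87; word=0x593c3870
[0+:4] state=5 & 0xf = 0x5; word=0x593c3875
word = 0x593c3875 → big-endian bytes:
  [0]=0x59  [1]=0x3c  [2]=0x38  [3]=0x75

59 3c 38 75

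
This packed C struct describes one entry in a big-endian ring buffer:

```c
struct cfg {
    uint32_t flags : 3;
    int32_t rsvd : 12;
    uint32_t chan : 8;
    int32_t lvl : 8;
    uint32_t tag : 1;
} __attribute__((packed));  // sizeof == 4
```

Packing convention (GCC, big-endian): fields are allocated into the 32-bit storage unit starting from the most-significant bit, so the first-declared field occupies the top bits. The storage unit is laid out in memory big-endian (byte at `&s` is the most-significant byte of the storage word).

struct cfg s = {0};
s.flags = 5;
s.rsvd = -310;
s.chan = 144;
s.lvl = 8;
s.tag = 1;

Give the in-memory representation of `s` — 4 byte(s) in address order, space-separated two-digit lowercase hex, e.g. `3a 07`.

bd 95 20 11

flags:3 = 5 → 0x5 << 29 → word 0xa0000000
rsvd:12 = -310 → 0xeca << 17 → word 0xbd940000
chan:8 = 144 → 0x90 << 9 → word 0xbd952000
lvl:8 = 8 → 0x8 << 1 → word 0xbd952010
tag:1 = 1 → 0x1 << 0 → word 0xbd952011
word = 0xbd952011 → big-endian bytes:
  [0]=0xbd  [1]=0x95  [2]=0x20  [3]=0x11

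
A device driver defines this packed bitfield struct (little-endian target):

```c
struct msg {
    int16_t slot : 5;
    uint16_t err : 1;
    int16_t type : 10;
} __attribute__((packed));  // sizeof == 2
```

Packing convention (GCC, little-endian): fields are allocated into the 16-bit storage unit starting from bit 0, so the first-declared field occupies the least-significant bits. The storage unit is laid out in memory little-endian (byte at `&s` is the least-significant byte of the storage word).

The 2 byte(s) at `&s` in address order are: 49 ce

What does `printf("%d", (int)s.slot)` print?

[0]=0x49 [1]=0xce (little-endian) → word 0xce49
slot [0+:5] = (word>>0) & 0x1f = 9  ←
err [5+:1] = (word>>5) & 0x1 = 0
type [6+:10] = (word>>6) & 0x3ff = 825
slot signed 5b, MSB=0: value = 9

9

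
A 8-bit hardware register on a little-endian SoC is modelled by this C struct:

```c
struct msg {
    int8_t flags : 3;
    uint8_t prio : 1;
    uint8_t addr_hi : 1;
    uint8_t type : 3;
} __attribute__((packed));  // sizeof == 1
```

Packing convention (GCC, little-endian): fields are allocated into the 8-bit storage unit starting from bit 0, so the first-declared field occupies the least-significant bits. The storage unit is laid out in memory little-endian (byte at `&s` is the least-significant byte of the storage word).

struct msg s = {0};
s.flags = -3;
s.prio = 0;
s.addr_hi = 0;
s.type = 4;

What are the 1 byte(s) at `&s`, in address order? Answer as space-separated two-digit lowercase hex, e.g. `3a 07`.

85

[0+:3] flags=-3 & 0x7 = 0x5; word=0x05
[3+:1] prio=0 & 0x1 = 0x0; word=0x05
[4+:1] addr_hi=0 & 0x1 = 0x0; word=0x05
[5+:3] type=4 & 0x7 = 0x4; word=0x85
word = 0x85 → little-endian bytes:
  [0]=0x85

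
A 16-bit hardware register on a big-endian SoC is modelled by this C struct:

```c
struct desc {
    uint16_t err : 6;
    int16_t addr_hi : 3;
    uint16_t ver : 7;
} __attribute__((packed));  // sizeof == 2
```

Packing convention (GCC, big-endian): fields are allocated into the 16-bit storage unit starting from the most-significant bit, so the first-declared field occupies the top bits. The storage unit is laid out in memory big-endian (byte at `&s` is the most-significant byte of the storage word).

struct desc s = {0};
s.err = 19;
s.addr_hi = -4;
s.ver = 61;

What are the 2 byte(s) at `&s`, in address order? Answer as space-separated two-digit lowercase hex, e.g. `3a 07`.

[10+:6] err=19 & 0x3f = 0x13; word=0x4c00
[7+:3] addr_hi=-4 & 0x7 = 0x4; word=0x4e00
[0+:7] ver=61 & 0x7f = 0x3d; word=0x4e3d
word = 0x4e3d → big-endian bytes:
  [0]=0x4e  [1]=0x3d

4e 3d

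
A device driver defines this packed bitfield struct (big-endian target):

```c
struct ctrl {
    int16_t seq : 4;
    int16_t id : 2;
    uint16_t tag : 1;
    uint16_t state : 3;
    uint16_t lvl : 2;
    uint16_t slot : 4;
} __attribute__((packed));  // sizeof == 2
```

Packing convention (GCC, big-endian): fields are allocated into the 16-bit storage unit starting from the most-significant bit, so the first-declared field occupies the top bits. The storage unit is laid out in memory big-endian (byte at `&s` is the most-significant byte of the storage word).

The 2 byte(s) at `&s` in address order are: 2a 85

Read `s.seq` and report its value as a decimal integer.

2

[0]=0x2a [1]=0x85 (big-endian) → word 0x2a85
seq [12+:4] = (word>>12) & 0xf = 2  ←
id [10+:2] = (word>>10) & 0x3 = 2
tag [9+:1] = (word>>9) & 0x1 = 1
state [6+:3] = (word>>6) & 0x7 = 2
lvl [4+:2] = (word>>4) & 0x3 = 0
slot [0+:4] = (word>>0) & 0xf = 5
seq signed 4b, MSB=0: value = 2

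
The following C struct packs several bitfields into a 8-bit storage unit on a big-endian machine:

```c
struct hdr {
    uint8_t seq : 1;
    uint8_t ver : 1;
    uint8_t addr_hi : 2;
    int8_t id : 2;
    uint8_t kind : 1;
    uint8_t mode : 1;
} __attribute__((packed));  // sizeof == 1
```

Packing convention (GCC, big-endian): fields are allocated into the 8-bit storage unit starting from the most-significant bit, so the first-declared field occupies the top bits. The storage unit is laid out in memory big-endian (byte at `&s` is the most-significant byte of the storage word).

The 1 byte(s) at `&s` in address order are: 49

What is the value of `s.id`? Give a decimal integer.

[0]=0x49 (big-endian) → word 0x49
seq:1 @ bit 7 → (0x49>>7)&0x1 = 0x0
ver:1 @ bit 6 → (0x49>>6)&0x1 = 0x1
addr_hi:2 @ bit 4 → (0x49>>4)&0x3 = 0x0
id:2 @ bit 2 → (0x49>>2)&0x3 = 0x2  ←
kind:1 @ bit 1 → (0x49>>1)&0x1 = 0x0
mode:1 @ bit 0 → (0x49>>0)&0x1 = 0x1
id signed 2b, MSB=1: 2 - 4 = -2

-2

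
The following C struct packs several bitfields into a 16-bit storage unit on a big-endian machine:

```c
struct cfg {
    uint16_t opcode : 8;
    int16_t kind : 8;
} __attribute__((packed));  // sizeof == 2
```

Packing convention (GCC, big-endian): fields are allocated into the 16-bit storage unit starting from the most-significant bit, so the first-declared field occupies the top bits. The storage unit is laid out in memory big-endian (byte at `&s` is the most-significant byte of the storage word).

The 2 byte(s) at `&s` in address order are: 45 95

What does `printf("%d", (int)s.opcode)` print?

69

[0]=0x45 [1]=0x95 (big-endian) → word 0x4595
opcode:8 @ bit 8 → (0x4595>>8)&0xff = 0x45  ←
kind:8 @ bit 0 → (0x4595>>0)&0xff = 0x95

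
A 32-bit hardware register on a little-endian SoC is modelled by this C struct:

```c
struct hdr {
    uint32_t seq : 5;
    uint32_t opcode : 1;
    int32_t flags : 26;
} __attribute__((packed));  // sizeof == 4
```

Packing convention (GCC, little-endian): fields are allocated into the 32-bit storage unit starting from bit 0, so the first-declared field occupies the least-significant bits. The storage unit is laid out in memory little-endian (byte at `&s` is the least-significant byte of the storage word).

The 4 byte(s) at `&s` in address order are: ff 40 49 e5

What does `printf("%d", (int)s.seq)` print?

[0]=0xff [1]=0x40 [2]=0x49 [3]=0xe5 (little-endian) → word 0xe54940ff
seq:5 @ bit 0 → (0xe54940ff>>0)&0x1f = 0x1f  ←
opcode:1 @ bit 5 → (0xe54940ff>>5)&0x1 = 0x1
flags:26 @ bit 6 → (0xe54940ff>>6)&0x3ffffff = 0x3952503

31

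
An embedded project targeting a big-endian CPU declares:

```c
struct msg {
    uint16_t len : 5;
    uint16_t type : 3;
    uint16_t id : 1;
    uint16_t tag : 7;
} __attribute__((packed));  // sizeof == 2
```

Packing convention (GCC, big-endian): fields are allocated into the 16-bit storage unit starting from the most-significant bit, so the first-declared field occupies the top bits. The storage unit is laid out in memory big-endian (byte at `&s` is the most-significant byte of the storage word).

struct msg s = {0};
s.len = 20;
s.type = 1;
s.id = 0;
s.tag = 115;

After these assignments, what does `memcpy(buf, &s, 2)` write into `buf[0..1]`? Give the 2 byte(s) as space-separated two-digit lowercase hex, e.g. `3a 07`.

[11+:5] len=20 & 0x1f = 0x14; word=0xa000
[8+:3] type=1 & 0x7 = 0x1; word=0xa100
[7+:1] id=0 & 0x1 = 0x0; word=0xa100
[0+:7] tag=115 & 0x7f = 0x73; word=0xa173
word = 0xa173 → big-endian bytes:
  [0]=0xa1  [1]=0x73

a1 73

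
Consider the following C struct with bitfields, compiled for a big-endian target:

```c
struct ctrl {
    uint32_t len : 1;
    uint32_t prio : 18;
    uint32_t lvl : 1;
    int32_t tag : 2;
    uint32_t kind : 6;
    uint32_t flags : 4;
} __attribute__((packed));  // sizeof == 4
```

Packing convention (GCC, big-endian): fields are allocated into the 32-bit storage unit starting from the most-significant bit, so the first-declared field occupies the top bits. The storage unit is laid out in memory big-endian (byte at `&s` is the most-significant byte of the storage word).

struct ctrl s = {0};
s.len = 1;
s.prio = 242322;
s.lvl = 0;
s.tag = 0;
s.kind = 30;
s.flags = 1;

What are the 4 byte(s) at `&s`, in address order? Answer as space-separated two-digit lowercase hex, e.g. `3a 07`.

f6 52 41 e1

len:1 = 1 → 0x1 << 31 → word 0x80000000
prio:18 = 242322 → 0x3b292 << 13 → word 0xf6524000
lvl:1 = 0 → 0x0 << 12 → word 0xf6524000
tag:2 = 0 → 0x0 << 10 → word 0xf6524000
kind:6 = 30 → 0x1e << 4 → word 0xf65241e0
flags:4 = 1 → 0x1 << 0 → word 0xf65241e1
word = 0xf65241e1 → big-endian bytes:
  [0]=0xf6  [1]=0x52  [2]=0x41  [3]=0xe1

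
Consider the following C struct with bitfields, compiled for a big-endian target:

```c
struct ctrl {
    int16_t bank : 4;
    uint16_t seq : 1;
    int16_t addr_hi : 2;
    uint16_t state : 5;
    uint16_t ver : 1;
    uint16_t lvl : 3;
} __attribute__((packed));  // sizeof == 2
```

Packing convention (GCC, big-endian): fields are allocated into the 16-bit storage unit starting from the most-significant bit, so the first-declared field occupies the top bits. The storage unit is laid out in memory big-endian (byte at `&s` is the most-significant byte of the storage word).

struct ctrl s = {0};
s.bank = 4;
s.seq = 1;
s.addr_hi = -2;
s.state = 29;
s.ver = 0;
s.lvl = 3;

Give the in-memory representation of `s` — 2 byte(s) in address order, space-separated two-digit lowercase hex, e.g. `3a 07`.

4d d3

bank:4 = 4 → 0x4 << 12 → word 0x4000
seq:1 = 1 → 0x1 << 11 → word 0x4800
addr_hi:2 = -2 → 0x2 << 9 → word 0x4c00
state:5 = 29 → 0x1d << 4 → word 0x4dd0
ver:1 = 0 → 0x0 << 3 → word 0x4dd0
lvl:3 = 3 → 0x3 << 0 → word 0x4dd3
word = 0x4dd3 → big-endian bytes:
  [0]=0x4d  [1]=0xd3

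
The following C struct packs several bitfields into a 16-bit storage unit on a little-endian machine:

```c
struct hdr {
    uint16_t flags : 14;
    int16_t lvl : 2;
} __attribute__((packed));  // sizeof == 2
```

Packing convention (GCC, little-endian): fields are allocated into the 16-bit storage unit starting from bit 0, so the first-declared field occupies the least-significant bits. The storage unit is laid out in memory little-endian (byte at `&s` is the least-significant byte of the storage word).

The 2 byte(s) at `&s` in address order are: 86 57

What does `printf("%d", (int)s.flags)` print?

6022

[0]=0x86 [1]=0x57 (little-endian) → word 0x5786
flags [0+:14] = (word>>0) & 0x3fff = 6022  ←
lvl [14+:2] = (word>>14) & 0x3 = 1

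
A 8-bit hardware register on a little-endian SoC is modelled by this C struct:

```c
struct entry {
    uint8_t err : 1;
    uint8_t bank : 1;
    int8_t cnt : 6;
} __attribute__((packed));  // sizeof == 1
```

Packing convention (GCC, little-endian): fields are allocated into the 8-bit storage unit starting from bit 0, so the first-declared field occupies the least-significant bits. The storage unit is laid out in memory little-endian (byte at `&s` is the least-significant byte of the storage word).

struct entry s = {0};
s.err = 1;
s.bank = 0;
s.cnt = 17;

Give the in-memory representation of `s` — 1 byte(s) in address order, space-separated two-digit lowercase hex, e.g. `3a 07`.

45

err:1 = 1 → 0x1 << 0 → word 0x01
bank:1 = 0 → 0x0 << 1 → word 0x01
cnt:6 = 17 → 0x11 << 2 → word 0x45
word = 0x45 → little-endian bytes:
  [0]=0x45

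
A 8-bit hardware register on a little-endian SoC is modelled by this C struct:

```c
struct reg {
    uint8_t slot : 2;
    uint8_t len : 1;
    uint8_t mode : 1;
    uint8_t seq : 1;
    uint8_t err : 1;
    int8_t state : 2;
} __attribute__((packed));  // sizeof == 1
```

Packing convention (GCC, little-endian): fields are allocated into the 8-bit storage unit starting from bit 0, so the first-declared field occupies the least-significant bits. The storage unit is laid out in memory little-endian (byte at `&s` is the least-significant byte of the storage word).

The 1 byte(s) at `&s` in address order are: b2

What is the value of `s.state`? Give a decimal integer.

[0]=0xb2 (little-endian) → word 0xb2
slot:2 @ bit 0 → (0xb2>>0)&0x3 = 0x2
len:1 @ bit 2 → (0xb2>>2)&0x1 = 0x0
mode:1 @ bit 3 → (0xb2>>3)&0x1 = 0x0
seq:1 @ bit 4 → (0xb2>>4)&0x1 = 0x1
err:1 @ bit 5 → (0xb2>>5)&0x1 = 0x1
state:2 @ bit 6 → (0xb2>>6)&0x3 = 0x2  ←
state signed 2b, MSB=1: 2 - 4 = -2

-2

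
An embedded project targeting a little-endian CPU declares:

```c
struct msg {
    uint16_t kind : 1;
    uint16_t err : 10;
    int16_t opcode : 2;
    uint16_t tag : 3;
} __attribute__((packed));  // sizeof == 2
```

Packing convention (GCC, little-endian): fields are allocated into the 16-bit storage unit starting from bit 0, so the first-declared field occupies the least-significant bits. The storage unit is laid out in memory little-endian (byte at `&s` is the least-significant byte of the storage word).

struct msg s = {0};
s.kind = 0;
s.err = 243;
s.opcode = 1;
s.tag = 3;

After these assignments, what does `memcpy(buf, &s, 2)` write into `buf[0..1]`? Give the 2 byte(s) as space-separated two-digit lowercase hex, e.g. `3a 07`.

kind:1 = 0 → 0x0 << 0 → word 0x0000
err:10 = 243 → 0xf3 << 1 → word 0x01e6
opcode:2 = 1 → 0x1 << 11 → word 0x09e6
tag:3 = 3 → 0x3 << 13 → word 0x69e6
word = 0x69e6 → little-endian bytes:
  [0]=0xe6  [1]=0x69

e6 69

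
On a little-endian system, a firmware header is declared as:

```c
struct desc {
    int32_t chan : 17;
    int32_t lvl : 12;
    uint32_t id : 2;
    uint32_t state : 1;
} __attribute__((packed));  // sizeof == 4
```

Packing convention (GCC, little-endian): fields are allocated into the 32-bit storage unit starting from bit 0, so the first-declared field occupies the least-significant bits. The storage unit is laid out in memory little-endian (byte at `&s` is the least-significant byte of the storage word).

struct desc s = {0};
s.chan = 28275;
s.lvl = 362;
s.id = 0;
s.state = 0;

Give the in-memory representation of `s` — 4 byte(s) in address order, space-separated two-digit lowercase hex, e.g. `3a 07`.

[0+:17] chan=28275 & 0x1ffff = 0x6e73; word=0x00006e73
[17+:12] lvl=362 & 0xfff = 0x16a; word=0x02d46e73
[29+:2] id=0 & 0x3 = 0x0; word=0x02d46e73
[31+:1] state=0 & 0x1 = 0x0; word=0x02d46e73
word = 0x02d46e73 → little-endian bytes:
  [0]=0x73  [1]=0x6e  [2]=0xd4  [3]=0x02

73 6e d4 02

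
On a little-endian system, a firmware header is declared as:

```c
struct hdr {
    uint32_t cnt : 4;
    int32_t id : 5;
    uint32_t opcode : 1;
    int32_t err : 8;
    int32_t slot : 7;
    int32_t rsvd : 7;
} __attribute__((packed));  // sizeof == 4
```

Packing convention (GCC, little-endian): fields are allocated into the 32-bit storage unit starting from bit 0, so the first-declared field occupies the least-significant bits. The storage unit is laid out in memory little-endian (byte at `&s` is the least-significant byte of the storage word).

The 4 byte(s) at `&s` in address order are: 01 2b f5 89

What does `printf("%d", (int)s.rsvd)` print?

-60

[0]=0x01 [1]=0x2b [2]=0xf5 [3]=0x89 (little-endian) → word 0x89f52b01
cnt:4 @ bit 0 → (0x89f52b01>>0)&0xf = 0x1
id:5 @ bit 4 → (0x89f52b01>>4)&0x1f = 0x10
opcode:1 @ bit 9 → (0x89f52b01>>9)&0x1 = 0x1
err:8 @ bit 10 → (0x89f52b01>>10)&0xff = 0x4a
slot:7 @ bit 18 → (0x89f52b01>>18)&0x7f = 0x7d
rsvd:7 @ bit 25 → (0x89f52b01>>25)&0x7f = 0x44  ←
rsvd signed 7b, MSB=1: 68 - 128 = -60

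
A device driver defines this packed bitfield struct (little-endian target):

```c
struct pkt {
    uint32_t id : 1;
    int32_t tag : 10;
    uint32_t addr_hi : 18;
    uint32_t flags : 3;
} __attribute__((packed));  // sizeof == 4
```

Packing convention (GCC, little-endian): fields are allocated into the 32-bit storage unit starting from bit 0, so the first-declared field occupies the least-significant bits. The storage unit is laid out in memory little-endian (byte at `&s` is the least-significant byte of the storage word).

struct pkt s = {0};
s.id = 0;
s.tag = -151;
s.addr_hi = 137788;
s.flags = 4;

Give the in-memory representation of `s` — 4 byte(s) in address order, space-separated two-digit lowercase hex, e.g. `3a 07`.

id:1 = 0 → 0x0 << 0 → word 0x00000000
tag:10 = -151 → 0x369 << 1 → word 0x000006d2
addr_hi:18 = 137788 → 0x21a3c << 11 → word 0x10d1e6d2
flags:3 = 4 → 0x4 << 29 → word 0x90d1e6d2
word = 0x90d1e6d2 → little-endian bytes:
  [0]=0xd2  [1]=0xe6  [2]=0xd1  [3]=0x90

d2 e6 d1 90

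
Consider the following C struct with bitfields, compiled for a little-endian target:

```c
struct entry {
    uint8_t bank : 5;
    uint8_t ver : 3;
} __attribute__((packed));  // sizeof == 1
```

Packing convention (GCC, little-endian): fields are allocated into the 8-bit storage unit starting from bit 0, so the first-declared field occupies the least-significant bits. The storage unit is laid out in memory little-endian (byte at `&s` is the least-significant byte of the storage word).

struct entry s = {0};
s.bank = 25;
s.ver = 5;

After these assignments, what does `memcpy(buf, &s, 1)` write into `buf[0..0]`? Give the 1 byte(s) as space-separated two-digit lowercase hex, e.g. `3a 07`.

[0+:5] bank=25 & 0x1f = 0x19; word=0x19
[5+:3] ver=5 & 0x7 = 0x5; word=0xb9
word = 0xb9 → little-endian bytes:
  [0]=0xb9

b9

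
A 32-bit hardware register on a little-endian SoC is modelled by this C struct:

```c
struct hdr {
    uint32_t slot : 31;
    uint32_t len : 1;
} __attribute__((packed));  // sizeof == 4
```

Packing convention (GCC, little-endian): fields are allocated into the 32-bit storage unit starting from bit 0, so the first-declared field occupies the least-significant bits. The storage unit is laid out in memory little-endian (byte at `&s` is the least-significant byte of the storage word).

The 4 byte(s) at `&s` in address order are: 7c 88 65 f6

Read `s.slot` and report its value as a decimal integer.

[0]=0x7c [1]=0x88 [2]=0x65 [3]=0xf6 (little-endian) → word 0xf665887c
slot:31 @ bit 0 → (0xf665887c>>0)&0x7fffffff = 0x7665887c  ←
len:1 @ bit 31 → (0xf665887c>>31)&0x1 = 0x1

1986365564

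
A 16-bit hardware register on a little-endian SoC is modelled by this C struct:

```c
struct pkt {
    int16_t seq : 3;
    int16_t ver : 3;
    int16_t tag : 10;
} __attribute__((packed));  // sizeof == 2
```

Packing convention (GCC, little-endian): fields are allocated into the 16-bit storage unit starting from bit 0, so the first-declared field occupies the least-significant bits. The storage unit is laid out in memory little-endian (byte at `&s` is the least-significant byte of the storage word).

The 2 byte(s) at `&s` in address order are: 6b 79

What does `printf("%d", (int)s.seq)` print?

[0]=0x6b [1]=0x79 (little-endian) → word 0x796b
seq [0+:3] = (word>>0) & 0x7 = 3  ←
ver [3+:3] = (word>>3) & 0x7 = 5
tag [6+:10] = (word>>6) & 0x3ff = 485
seq signed 3b, MSB=0: value = 3

3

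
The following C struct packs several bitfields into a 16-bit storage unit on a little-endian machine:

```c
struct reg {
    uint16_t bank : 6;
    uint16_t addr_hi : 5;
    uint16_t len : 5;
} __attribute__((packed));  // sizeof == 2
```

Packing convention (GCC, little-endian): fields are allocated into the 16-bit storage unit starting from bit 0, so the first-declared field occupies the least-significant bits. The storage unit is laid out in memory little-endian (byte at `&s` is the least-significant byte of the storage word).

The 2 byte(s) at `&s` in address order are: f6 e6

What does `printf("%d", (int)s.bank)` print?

[0]=0xf6 [1]=0xe6 (little-endian) → word 0xe6f6
bank:6 @ bit 0 → (0xe6f6>>0)&0x3f = 0x36  ←
addr_hi:5 @ bit 6 → (0xe6f6>>6)&0x1f = 0x1b
len:5 @ bit 11 → (0xe6f6>>11)&0x1f = 0x1c

54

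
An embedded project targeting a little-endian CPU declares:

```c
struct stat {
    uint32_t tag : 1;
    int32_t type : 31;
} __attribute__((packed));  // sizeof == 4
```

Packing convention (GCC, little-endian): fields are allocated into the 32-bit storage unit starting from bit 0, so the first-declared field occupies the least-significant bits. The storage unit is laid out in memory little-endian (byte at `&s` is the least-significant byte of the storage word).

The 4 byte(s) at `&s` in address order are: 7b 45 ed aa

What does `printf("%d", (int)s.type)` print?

[0]=0x7b [1]=0x45 [2]=0xed [3]=0xaa (little-endian) → word 0xaaed457b
tag:1 @ bit 0 → (0xaaed457b>>0)&0x1 = 0x1
type:31 @ bit 1 → (0xaaed457b>>1)&0x7fffffff = 0x5576a2bd  ←
type signed 31b, MSB=1: 1433838269 - 2147483648 = -713645379

-713645379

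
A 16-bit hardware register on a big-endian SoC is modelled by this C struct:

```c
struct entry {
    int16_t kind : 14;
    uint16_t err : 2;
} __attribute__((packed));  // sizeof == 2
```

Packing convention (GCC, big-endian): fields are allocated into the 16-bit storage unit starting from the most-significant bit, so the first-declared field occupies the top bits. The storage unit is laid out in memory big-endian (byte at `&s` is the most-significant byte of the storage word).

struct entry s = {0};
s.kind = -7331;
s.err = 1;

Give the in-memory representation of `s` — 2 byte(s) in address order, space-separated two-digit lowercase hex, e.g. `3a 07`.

kind (14b) val=-7331 bits=0x235d at bit 2: 0x8d74
err (2b) val=1 bits=0x1 at bit 0: 0x8d75
word = 0x8d75 → big-endian bytes:
  [0]=0x8d  [1]=0x75

8d 75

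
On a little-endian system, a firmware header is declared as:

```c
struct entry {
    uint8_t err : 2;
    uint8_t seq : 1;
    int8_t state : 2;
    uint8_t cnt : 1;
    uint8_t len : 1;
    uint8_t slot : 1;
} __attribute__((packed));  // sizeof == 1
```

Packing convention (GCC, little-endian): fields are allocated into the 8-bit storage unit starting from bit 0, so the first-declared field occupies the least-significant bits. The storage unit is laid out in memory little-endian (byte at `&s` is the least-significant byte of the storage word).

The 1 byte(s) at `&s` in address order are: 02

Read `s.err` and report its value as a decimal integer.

[0]=0x02 (little-endian) → word 0x02
err:2 @ bit 0 → (0x02>>0)&0x3 = 0x2  ←
seq:1 @ bit 2 → (0x02>>2)&0x1 = 0x0
state:2 @ bit 3 → (0x02>>3)&0x3 = 0x0
cnt:1 @ bit 5 → (0x02>>5)&0x1 = 0x0
len:1 @ bit 6 → (0x02>>6)&0x1 = 0x0
slot:1 @ bit 7 → (0x02>>7)&0x1 = 0x0

2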